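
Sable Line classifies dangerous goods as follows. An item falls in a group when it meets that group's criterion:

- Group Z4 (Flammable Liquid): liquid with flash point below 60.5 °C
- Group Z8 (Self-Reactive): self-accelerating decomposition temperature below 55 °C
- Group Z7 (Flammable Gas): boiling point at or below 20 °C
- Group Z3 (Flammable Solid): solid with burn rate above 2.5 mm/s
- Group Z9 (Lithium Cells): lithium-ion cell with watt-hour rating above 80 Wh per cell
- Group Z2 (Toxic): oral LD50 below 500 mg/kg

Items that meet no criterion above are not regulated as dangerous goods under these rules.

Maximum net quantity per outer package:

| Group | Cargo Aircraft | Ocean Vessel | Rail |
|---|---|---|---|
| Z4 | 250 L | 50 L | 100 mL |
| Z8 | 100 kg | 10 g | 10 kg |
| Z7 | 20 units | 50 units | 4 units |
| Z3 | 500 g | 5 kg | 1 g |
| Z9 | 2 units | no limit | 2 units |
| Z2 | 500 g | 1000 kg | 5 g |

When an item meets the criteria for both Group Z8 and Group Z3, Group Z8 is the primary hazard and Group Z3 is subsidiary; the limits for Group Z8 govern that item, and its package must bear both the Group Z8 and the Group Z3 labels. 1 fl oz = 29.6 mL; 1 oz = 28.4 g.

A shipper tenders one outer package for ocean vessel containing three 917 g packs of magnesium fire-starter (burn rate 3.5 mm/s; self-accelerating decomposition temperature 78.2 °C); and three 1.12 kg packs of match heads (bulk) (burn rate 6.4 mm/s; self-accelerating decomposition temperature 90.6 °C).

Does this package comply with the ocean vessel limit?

Burn rate 3.5 mm/s meets the Group Z3 criterion (Flammable Solid), so the magnesium fire-starter is Group Z3.
With burn rate 6.4 mm/s (> 2.5 mm/s), the match heads (bulk) fall in Group Z3.
Group Z3 net quantity: (three 917 g packs = 2.751 kg) + (three 1.12 kg packs = 3.36 kg) = 6.111 kg.
That exceeds the Group Z3 ocean vessel limit of 5 kg.

No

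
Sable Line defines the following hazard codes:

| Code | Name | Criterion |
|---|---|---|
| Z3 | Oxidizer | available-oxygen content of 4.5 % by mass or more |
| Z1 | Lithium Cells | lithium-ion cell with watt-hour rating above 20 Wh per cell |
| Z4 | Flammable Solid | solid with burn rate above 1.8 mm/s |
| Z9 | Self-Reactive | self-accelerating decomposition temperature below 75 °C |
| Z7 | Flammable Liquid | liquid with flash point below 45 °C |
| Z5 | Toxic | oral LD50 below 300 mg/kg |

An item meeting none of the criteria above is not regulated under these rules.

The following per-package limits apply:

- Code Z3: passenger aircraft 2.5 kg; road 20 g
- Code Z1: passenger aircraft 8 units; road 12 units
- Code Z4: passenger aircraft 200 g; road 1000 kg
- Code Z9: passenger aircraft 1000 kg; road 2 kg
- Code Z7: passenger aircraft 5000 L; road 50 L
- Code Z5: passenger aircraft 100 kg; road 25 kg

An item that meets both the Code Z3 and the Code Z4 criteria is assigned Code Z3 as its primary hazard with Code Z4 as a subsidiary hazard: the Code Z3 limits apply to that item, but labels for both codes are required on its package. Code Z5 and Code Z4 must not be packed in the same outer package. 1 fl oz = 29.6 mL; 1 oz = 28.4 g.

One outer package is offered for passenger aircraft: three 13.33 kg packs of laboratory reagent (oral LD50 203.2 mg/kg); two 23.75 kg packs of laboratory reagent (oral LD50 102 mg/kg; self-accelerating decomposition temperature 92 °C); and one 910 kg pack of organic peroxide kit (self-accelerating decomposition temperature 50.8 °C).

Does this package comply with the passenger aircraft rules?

Yes

Oral LD50 203.2 mg/kg meets the Code Z5 criterion (Toxic), so the laboratory reagent is Code Z5.
Oral LD50 102 mg/kg meets the Code Z5 criterion (Toxic), so the laboratory reagent is Code Z5.
With self-accelerating decomposition temperature 50.8 °C (< 75 °C), the organic peroxide kit falls in Code Z9.
Code Z5 net quantity: (three 13.33 kg packs = 39.99 kg) + (two 23.75 kg packs = 47.5 kg) = 87.49 kg.
87.49 kg is within the passenger aircraft limit of 100 kg for Code Z5.
Code Z9 quantity: 910 kg.
That is within the Code Z9 passenger aircraft limit of 1000 kg.
The segregation rule (Code Z5 with Code Z4) does not apply to Code Z5 with Code Z9.
Every hazard code is within its passenger aircraft limit and no segregation rule is violated.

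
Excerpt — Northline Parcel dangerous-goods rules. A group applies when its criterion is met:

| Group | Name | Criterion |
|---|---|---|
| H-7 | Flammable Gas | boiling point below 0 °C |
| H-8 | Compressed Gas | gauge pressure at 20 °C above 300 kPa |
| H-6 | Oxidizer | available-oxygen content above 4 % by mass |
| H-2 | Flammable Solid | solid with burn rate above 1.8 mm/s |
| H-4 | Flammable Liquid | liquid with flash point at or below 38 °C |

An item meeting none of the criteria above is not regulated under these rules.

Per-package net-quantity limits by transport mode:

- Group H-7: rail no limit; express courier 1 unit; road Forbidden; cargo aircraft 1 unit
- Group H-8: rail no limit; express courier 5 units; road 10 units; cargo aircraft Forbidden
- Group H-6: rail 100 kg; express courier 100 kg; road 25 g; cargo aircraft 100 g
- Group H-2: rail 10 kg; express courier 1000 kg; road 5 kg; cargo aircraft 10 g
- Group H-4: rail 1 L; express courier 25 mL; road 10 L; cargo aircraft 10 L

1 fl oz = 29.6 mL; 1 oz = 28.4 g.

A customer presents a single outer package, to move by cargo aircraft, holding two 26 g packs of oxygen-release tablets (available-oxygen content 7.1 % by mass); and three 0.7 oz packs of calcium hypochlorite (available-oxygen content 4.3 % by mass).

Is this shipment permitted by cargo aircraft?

Available-oxygen content 7.1 % by mass meets the Group H-6 criterion (Oxidizer), so the oxygen-release tablets are Group H-6.
Available-oxygen content 4.3 % by mass meets the Group H-6 criterion (Oxidizer), so the calcium hypochlorite is Group H-6.
Group H-6 net quantity: (two 26 g packs = 52 g) + (three 0.7 oz packs = 59.64 g) = 111.64 g.
111.64 g > 100 g (cargo aircraft limit, Group H-6) — over the limit.

No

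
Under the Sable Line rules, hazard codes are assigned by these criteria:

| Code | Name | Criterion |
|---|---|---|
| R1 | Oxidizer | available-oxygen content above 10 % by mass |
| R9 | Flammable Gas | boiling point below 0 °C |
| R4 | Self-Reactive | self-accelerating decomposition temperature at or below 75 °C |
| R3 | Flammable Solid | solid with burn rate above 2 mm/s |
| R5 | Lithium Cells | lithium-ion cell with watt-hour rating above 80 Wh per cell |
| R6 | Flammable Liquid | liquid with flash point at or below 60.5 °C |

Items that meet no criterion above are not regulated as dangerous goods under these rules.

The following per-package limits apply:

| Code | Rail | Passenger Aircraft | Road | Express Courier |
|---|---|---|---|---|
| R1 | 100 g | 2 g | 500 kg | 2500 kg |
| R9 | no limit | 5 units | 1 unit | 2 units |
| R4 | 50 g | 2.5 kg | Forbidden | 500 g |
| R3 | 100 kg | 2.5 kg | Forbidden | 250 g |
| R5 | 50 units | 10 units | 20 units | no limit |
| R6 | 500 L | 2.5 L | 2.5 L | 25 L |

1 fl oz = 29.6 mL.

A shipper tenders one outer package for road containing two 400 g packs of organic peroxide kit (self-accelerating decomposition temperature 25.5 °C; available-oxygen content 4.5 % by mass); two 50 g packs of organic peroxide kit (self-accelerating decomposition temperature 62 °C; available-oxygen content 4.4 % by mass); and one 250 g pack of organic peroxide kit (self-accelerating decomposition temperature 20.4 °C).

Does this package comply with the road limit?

No

The organic peroxide kit has self-accelerating decomposition temperature 25.5 °C, which is ≤ 75 °C, so it is Code R4 (Self-Reactive).
Organic peroxide kit: self-accelerating decomposition temperature 62 °C ≤ 75 °C → Code R4 (Self-Reactive).
With self-accelerating decomposition temperature 20.4 °C (≤ 75 °C), the organic peroxide kit falls in Code R4.
Code R4 net quantity: (two 400 g packs = 800 g) + (two 50 g packs = 100 g) + 250 g = 1.15 kg.
By road, Code R4 is Forbidden regardless of quantity.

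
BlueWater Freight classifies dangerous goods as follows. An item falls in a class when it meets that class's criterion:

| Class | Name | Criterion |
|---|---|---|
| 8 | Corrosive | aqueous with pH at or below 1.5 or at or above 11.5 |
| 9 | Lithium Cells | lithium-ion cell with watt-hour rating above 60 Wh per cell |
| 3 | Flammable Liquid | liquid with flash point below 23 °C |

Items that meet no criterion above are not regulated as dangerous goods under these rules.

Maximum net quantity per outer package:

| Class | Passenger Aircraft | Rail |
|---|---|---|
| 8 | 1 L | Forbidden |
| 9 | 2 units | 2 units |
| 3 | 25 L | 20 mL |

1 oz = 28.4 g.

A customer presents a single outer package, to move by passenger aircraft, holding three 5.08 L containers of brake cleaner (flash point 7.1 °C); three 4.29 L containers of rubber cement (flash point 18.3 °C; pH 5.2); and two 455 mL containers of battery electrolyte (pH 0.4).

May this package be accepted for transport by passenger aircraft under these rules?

The brake cleaner has flash point 7.1 °C, which is < 23 °C, so it is Class 3 (Flammable Liquid).
Flash point 18.3 °C meets the Class 3 criterion (Flammable Liquid), so the rubber cement is Class 3.
pH 0.4 meets the Class 8 criterion (Corrosive), so the battery electrolyte is Class 8.
Total Class 3: (three 5.08 L containers = 15.24 L) + (three 4.29 L containers = 12.87 L) = 28.11 L.
28.11 L exceeds the passenger aircraft limit of 25 L for Class 3.
Class 8 quantity: two 455 mL containers = 910 mL.
910 mL ≤ 1 L (passenger aircraft limit, Class 8) — within limit.

No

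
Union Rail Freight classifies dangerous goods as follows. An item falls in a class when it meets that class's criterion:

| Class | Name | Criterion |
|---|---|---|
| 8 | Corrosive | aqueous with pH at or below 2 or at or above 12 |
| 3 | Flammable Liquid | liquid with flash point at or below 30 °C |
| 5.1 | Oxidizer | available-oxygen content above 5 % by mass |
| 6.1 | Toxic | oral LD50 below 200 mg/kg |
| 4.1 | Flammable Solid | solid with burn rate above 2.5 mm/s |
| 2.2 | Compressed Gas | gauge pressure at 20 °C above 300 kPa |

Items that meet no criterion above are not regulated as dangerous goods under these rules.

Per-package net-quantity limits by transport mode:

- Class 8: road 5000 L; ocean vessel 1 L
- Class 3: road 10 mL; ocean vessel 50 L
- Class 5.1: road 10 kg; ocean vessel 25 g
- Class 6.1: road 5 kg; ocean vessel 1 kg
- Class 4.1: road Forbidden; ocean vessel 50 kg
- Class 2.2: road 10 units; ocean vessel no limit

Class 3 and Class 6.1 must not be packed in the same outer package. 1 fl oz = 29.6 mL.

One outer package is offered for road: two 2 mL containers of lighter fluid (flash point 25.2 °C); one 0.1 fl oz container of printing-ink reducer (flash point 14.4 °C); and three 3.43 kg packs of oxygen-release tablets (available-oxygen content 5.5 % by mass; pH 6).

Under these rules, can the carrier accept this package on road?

Lighter fluid: flash point 25.2 °C ≤ 30 °C → Class 3 (Flammable Liquid).
Flash point 14.4 °C meets the Class 3 criterion (Flammable Liquid), so the printing-ink reducer is Class 3.
The oxygen-release tablets have available-oxygen content 5.5 % by mass, which is > 5 % by mass, so they are Class 5.1 (Oxidizer).
Class 3 net quantity: (two 2 mL containers = 4 mL) + (one 0.1 fl oz container = 2.96 mL) = 6.96 mL.
6.96 mL is within the road limit of 10 mL for Class 3.
Class 5.1 quantity: three 3.43 kg packs = 10.29 kg.
That exceeds the Class 5.1 road limit of 10 kg.
The segregation rule (Class 3 with Class 6.1) does not apply to Class 3 with Class 5.1.

No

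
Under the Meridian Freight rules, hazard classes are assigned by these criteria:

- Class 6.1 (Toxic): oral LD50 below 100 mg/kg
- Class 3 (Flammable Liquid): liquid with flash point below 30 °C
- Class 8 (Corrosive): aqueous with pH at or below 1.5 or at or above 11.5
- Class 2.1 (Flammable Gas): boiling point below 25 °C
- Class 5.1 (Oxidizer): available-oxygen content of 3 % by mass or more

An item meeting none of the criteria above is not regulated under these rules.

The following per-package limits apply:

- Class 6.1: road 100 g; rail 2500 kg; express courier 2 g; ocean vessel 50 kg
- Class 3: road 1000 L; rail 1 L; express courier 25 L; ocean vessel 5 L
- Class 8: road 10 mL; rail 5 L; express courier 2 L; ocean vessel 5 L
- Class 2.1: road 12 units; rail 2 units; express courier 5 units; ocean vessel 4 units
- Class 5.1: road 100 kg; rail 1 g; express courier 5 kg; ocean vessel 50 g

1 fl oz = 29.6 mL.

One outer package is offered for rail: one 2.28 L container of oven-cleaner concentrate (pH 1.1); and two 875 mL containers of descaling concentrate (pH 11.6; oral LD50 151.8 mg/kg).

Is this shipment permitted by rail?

With pH 1.1 (≤ 1.5), the oven-cleaner concentrate falls in Class 8.
pH 11.6 meets the Class 8 criterion (Corrosive), so the descaling concentrate is Class 8.
Total Class 8: 2.28 L + (two 875 mL containers = 1.75 L) = 4.03 L.
4.03 L is within the rail limit of 5 L for Class 8.

Yes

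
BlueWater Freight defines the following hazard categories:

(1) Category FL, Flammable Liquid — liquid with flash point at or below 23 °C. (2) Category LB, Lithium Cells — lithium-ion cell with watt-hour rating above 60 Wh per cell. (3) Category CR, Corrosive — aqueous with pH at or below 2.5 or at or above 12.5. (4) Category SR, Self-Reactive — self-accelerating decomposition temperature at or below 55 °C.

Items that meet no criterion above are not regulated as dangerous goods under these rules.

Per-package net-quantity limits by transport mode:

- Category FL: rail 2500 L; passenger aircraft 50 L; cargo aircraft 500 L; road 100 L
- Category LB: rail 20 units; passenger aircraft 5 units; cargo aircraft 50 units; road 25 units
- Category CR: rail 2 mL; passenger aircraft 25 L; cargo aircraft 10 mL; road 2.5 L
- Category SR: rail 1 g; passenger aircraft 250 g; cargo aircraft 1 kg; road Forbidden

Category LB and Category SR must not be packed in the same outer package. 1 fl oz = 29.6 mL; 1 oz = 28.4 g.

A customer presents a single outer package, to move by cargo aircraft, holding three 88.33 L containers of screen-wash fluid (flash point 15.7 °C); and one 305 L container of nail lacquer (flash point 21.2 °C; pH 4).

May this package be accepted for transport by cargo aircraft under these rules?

No

Flash point 15.7 °C meets the Category FL criterion (Flammable Liquid), so the screen-wash fluid is Category FL.
With flash point 21.2 °C (≤ 23 °C), the nail lacquer falls in Category FL.
Category FL net quantity: (three 88.33 L containers = 264.99 L) + 305 L = 569.99 L.
569.99 L > 500 L (cargo aircraft limit, Category FL) — over the limit.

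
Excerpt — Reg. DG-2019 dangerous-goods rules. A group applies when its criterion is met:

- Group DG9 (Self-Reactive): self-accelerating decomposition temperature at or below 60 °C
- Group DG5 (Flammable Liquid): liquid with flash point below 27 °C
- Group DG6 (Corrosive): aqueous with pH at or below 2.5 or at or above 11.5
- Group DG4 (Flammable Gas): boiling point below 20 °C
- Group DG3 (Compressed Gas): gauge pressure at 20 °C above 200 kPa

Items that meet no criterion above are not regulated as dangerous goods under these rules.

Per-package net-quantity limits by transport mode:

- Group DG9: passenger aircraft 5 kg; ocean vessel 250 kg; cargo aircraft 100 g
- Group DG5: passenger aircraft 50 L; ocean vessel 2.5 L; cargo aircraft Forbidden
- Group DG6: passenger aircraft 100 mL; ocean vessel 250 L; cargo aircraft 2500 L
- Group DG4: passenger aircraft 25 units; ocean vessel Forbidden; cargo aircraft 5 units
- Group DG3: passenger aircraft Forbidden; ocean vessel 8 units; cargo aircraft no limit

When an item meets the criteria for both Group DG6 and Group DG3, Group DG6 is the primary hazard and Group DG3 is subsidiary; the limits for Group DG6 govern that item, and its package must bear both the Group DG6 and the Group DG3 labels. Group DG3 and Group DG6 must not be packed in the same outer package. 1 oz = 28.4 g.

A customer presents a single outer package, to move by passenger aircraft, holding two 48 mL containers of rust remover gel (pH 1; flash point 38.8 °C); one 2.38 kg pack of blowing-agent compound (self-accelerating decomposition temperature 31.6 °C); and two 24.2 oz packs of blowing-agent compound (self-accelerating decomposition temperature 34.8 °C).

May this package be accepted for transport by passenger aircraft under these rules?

Yes

Rust remover gel: pH 1 ≤ 2.5 → Group DG6 (Corrosive).
Blowing-agent compound: self-accelerating decomposition temperature 31.6 °C ≤ 60 °C → Group DG9 (Self-Reactive).
Self-accelerating decomposition temperature 34.8 °C meets the Group DG9 criterion (Self-Reactive), so the blowing-agent compound is Group DG9.
Total Group DG9: 2.38 kg + (two 24.2 oz packs = 1374.56 g) = 3754.56 g.
3754.56 g is within the passenger aircraft limit of 5 kg for Group DG9.
Group DG6 quantity: two 48 mL containers = 96 mL.
96 mL ≤ 100 mL (passenger aircraft limit, Group DG6) — within limit.
The segregation rule (Group DG3 with Group DG6) does not apply to Group DG9 with Group DG6.
Every hazard group is within its passenger aircraft limit and no segregation rule is violated.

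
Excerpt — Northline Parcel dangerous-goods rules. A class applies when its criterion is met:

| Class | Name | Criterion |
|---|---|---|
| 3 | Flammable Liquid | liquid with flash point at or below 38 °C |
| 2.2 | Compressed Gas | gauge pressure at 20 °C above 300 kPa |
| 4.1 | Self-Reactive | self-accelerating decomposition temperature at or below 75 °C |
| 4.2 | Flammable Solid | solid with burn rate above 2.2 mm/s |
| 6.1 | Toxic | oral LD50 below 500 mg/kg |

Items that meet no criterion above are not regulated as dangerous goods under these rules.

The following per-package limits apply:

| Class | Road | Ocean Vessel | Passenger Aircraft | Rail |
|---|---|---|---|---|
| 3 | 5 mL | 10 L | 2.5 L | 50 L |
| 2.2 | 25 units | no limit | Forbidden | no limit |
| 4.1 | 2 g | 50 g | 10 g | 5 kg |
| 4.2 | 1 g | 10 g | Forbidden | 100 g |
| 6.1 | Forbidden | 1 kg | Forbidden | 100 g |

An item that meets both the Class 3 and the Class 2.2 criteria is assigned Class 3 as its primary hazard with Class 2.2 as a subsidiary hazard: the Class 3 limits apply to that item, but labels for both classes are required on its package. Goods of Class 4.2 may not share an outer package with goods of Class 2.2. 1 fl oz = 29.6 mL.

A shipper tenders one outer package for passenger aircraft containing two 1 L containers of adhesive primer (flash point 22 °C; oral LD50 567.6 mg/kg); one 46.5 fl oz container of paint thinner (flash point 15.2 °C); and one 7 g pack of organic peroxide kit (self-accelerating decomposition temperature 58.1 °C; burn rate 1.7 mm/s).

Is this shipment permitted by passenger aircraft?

No

Flash point 22 °C meets the Class 3 criterion (Flammable Liquid), so the adhesive primer is Class 3.
Paint thinner: flash point 15.2 °C ≤ 38 °C → Class 3 (Flammable Liquid).
Self-accelerating decomposition temperature 58.1 °C meets the Class 4.1 criterion (Self-Reactive), so the organic peroxide kit is Class 4.1.
Class 3 net quantity: (two 1 L containers = 2 L) + (one 46.5 fl oz container = 1376.4 mL) = 3376.4 mL.
3376.4 mL > 2.5 L (passenger aircraft limit, Class 3) — over the limit.
Class 4.1 quantity: 7 g.
7 g ≤ 10 g (passenger aircraft limit, Class 4.1) — within limit.
The segregation rule (Class 4.2 with Class 2.2) does not apply to Class 3 with Class 4.1.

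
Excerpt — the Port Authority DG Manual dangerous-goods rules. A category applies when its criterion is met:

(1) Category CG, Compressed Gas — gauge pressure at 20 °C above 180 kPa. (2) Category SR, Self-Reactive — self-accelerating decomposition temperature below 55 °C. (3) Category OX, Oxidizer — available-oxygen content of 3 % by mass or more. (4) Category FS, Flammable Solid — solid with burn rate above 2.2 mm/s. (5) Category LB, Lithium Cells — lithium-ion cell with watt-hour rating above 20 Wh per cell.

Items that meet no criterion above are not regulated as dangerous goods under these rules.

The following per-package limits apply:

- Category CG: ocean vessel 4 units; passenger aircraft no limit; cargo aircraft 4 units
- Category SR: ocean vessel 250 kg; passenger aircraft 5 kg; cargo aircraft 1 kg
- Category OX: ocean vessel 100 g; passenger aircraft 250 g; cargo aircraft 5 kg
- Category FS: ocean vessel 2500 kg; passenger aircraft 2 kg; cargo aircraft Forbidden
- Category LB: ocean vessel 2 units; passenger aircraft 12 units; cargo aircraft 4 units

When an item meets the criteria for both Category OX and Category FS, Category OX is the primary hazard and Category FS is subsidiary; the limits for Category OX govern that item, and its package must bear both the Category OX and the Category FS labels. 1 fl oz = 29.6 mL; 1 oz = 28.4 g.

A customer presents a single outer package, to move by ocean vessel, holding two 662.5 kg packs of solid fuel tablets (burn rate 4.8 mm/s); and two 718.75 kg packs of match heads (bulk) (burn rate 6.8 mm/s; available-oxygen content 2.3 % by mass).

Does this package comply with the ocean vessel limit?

With burn rate 4.8 mm/s (> 2.2 mm/s), the solid fuel tablets fall in Category FS.
With burn rate 6.8 mm/s (> 2.2 mm/s), the match heads (bulk) fall in Category FS.
Total Category FS: (two 662.5 kg packs = 1325 kg) + (two 718.75 kg packs = 1437.5 kg) = 2762.5 kg.
That exceeds the Category FS ocean vessel limit of 2500 kg.

No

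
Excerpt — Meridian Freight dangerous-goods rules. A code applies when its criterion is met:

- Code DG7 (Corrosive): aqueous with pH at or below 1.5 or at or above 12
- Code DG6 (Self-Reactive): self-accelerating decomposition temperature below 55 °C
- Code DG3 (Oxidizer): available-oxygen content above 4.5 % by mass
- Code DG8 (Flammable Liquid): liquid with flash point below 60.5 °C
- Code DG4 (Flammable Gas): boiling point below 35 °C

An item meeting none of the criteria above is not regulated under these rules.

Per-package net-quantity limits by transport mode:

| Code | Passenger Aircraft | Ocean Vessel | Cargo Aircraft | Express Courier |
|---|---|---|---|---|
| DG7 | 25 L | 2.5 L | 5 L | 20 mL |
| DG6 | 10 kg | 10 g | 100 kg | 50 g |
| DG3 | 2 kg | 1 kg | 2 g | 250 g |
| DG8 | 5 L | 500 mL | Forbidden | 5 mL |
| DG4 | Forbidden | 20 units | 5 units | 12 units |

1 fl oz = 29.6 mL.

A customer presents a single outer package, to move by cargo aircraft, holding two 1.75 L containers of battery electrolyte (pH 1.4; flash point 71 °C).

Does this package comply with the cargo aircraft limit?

Yes

pH 1.4 meets the Code DG7 criterion (Corrosive), so the battery electrolyte is Code DG7.
Code DG7 quantity: two 1.75 L containers = 3.5 L.
3.5 L ≤ 5 L (cargo aircraft limit, Code DG7) — within limit.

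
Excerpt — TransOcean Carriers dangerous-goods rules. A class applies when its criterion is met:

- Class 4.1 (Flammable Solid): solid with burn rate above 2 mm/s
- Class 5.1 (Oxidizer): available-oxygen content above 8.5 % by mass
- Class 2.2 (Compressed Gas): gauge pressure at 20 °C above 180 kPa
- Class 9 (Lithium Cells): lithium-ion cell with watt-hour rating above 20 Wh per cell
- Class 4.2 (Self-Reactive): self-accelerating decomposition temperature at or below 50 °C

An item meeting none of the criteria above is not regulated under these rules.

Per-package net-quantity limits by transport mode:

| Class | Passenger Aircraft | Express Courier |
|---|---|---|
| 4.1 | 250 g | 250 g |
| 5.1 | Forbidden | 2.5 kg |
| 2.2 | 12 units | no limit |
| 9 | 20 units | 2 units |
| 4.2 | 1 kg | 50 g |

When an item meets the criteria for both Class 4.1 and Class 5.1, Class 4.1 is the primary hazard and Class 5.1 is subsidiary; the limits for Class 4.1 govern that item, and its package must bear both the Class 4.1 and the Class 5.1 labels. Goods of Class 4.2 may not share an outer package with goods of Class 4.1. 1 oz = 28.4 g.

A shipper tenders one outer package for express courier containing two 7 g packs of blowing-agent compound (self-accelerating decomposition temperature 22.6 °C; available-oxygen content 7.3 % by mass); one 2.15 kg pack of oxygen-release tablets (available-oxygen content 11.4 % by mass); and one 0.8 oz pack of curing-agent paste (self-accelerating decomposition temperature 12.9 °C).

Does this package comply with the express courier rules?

Yes

The blowing-agent compound has self-accelerating decomposition temperature 22.6 °C, which is ≤ 50 °C, so it is Class 4.2 (Self-Reactive).
With available-oxygen content 11.4 % by mass (> 8.5 % by mass), the oxygen-release tablets fall in Class 5.1.
Curing-agent paste: self-accelerating decomposition temperature 12.9 °C ≤ 50 °C → Class 4.2 (Self-Reactive).
Class 4.2 net quantity: (two 7 g packs = 14 g) + (one 0.8 oz pack = 22.72 g) = 36.72 g.
36.72 g is within the express courier limit of 50 g for Class 4.2.
Class 5.1 quantity: 2.15 kg.
2.15 kg ≤ 2.5 kg (express courier limit, Class 5.1) — within limit.
The segregation rule (Class 4.2 with Class 4.1) does not apply to Class 4.2 with Class 5.1.
Every hazard class is within its express courier limit and no segregation rule is violated.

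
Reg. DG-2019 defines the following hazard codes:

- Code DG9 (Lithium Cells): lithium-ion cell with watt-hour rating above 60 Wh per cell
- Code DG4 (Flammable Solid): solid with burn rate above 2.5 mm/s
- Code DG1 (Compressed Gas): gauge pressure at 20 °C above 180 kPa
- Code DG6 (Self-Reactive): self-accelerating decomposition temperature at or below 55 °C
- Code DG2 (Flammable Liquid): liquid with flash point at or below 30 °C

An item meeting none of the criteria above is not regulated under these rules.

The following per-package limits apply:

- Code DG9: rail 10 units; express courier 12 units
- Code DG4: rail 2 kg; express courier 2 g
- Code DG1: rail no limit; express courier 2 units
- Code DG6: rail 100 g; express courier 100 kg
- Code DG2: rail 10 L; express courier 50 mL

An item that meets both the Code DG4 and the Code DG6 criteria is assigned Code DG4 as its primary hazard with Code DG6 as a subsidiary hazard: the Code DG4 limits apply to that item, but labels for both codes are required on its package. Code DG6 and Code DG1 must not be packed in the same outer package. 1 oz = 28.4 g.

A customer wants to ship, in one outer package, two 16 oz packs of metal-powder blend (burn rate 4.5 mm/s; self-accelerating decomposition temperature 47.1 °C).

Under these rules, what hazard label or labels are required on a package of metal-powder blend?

With burn rate 4.5 mm/s (> 2.5 mm/s), the metal-powder blend falls in Code DG4.
Metal-powder blend: self-accelerating decomposition temperature 47.1 °C ≤ 55 °C → Code DG6 (Self-Reactive).
By the precedence rule Code DG4 is primary and Code DG6 is subsidiary, and that rule requires both labels on the package.

Code DG4 and DG6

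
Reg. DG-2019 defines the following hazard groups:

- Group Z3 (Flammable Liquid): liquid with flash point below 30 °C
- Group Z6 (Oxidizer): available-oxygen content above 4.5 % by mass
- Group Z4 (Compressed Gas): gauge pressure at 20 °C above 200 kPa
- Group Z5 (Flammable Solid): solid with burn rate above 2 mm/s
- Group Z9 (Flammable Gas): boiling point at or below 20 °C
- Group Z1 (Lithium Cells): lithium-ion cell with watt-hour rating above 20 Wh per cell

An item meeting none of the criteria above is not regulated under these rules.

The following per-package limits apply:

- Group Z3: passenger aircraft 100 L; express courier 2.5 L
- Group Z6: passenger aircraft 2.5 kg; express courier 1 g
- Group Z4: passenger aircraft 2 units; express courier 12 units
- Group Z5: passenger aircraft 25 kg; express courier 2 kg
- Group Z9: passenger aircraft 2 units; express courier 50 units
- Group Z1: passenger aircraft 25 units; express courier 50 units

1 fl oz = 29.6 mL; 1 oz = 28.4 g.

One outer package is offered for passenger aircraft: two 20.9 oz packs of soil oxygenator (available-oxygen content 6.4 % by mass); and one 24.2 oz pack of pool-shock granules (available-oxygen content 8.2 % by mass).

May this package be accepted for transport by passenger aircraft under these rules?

Available-oxygen content 6.4 % by mass meets the Group Z6 criterion (Oxidizer), so the soil oxygenator is Group Z6.
With available-oxygen content 8.2 % by mass (> 4.5 % by mass), the pool-shock granules fall in Group Z6.
Group Z6 net quantity: (two 20.9 oz packs = 1187.12 g) + (one 24.2 oz pack = 687.28 g) = 1874.4 g.
1874.4 g ≤ 2.5 kg (passenger aircraft limit, Group Z6) — within limit.

Yes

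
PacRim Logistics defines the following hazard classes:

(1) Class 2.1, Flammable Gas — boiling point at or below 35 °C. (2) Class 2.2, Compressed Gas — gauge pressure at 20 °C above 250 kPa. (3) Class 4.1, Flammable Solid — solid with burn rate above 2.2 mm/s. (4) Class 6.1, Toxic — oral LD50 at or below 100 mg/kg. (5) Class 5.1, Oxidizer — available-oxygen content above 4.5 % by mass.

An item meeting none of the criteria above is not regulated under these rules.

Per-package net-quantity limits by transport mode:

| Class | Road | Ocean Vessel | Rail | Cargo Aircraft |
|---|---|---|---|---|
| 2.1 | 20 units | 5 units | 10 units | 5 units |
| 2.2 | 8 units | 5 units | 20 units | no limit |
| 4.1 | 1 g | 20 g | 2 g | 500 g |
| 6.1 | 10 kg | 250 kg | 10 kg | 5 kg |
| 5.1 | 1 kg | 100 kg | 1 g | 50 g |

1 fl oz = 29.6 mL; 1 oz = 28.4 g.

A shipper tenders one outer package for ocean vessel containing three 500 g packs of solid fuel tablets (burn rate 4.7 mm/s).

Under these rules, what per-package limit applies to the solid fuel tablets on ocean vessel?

20 g

Burn rate 4.7 mm/s meets the Class 4.1 criterion (Flammable Solid), so the solid fuel tablets are Class 4.1.
The ocean vessel limit for Class 4.1 is 20 g.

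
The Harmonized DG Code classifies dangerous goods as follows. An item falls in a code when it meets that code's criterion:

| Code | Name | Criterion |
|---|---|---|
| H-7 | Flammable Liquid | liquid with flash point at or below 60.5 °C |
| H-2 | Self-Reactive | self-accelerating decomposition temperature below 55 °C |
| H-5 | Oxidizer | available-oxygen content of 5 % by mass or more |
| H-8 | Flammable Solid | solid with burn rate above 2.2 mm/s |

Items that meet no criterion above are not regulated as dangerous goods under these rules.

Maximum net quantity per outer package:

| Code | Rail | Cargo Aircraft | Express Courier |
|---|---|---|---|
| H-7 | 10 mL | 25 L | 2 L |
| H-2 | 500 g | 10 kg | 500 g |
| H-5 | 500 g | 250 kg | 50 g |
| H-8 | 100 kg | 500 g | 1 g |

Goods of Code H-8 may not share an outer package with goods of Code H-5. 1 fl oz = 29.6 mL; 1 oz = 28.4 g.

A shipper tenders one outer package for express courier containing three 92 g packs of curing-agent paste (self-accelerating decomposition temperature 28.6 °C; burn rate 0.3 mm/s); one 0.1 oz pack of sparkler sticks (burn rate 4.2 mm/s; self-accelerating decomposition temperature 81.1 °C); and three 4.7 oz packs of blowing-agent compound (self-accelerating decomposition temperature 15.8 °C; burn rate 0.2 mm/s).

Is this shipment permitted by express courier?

Curing-agent paste: self-accelerating decomposition temperature 28.6 °C < 55 °C → Code H-2 (Self-Reactive).
With burn rate 4.2 mm/s (> 2.2 mm/s), the sparkler sticks fall in Code H-8.
With self-accelerating decomposition temperature 15.8 °C (< 55 °C), the blowing-agent compound falls in Code H-2.
Code H-8 quantity: one 0.1 oz pack = 2.84 g.
2.84 g > 1 g (express courier limit, Code H-8) — over the limit.
Code H-2 net quantity: (three 92 g packs = 276 g) + (three 4.7 oz packs = 400.44 g) = 676.44 g.
That exceeds the Code H-2 express courier limit of 500 g.
The segregation rule (Code H-8 with Code H-5) does not apply to Code H-8 with Code H-2.

No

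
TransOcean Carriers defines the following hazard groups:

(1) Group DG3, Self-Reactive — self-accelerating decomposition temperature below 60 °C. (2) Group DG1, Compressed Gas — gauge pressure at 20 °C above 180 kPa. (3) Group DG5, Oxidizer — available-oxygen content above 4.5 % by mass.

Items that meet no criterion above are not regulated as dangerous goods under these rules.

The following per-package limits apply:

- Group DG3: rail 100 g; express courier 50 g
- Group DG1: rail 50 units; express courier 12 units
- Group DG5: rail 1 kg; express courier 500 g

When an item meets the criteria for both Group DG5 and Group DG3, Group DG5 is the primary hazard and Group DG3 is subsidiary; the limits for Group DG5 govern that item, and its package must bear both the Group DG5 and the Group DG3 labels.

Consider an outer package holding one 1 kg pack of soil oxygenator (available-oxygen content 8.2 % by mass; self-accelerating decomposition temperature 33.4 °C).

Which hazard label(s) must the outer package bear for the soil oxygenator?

Soil oxygenator: available-oxygen content 8.2 % by mass > 4.5 % by mass → Group DG5 (Oxidizer).
Self-accelerating decomposition temperature 33.4 °C meets the Group DG3 criterion (Self-Reactive), so the soil oxygenator is Group DG3.
By the precedence rule Group DG5 is primary and Group DG3 is subsidiary, and that rule requires both labels on the package.

Group DG3 and DG5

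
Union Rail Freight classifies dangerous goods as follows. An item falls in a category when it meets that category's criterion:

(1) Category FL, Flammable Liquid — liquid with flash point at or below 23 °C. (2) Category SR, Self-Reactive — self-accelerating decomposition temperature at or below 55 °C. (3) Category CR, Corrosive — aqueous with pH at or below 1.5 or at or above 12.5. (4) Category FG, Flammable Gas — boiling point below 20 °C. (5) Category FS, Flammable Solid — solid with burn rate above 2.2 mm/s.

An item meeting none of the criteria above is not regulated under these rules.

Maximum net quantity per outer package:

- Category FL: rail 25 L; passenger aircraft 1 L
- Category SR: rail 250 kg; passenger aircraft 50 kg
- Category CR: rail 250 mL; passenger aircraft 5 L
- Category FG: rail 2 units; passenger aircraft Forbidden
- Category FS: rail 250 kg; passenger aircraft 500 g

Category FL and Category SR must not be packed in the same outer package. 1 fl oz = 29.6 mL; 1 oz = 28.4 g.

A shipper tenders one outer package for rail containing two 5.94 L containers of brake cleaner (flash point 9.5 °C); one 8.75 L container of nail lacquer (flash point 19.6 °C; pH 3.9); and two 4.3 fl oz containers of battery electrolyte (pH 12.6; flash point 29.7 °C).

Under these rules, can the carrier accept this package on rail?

Flash point 9.5 °C meets the Category FL criterion (Flammable Liquid), so the brake cleaner is Category FL.
The nail lacquer has flash point 19.6 °C, which is ≤ 23 °C, so it is Category FL (Flammable Liquid).
pH 12.6 meets the Category CR criterion (Corrosive), so the battery electrolyte is Category CR.
Total Category FL: (two 5.94 L containers = 11.88 L) + 8.75 L = 20.63 L.
20.63 L ≤ 25 L (rail limit, Category FL) — within limit.
Category CR quantity: two 4.3 fl oz containers = 254.56 mL.
That exceeds the Category CR rail limit of 250 mL.
The segregation rule (Category FL with Category SR) does not apply to Category FL with Category CR.

No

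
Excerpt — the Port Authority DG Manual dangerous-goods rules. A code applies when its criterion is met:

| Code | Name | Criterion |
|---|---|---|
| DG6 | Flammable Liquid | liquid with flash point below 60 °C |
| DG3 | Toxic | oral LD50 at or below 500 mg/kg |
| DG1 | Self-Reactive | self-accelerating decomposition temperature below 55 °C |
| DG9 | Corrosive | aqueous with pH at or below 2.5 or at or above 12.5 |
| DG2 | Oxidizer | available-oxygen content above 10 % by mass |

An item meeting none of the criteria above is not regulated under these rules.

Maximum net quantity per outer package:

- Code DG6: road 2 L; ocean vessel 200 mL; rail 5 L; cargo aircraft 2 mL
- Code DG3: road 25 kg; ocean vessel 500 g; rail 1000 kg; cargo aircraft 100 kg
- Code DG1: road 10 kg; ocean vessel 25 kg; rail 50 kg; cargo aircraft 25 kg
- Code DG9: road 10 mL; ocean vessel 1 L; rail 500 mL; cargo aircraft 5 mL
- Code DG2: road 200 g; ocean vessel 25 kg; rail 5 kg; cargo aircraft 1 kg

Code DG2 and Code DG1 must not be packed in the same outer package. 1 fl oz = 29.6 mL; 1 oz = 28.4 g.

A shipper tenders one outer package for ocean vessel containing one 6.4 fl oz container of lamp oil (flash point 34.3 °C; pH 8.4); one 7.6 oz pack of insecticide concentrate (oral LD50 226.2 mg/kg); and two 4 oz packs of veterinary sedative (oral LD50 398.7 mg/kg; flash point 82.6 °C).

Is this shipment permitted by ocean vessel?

Yes

With flash point 34.3 °C (< 60 °C), the lamp oil falls in Code DG6.
With oral LD50 226.2 mg/kg (≤ 500 mg/kg), the insecticide concentrate falls in Code DG3.
Oral LD50 398.7 mg/kg meets the Code DG3 criterion (Toxic), so the veterinary sedative is Code DG3.
Code DG6 quantity: one 6.4 fl oz container = 189.44 mL.
189.44 mL ≤ 200 mL (ocean vessel limit, Code DG6) — within limit.
Total Code DG3: (one 7.6 oz pack = 215.84 g) + (two 4 oz packs = 227.2 g) = 443.04 g.
That is within the Code DG3 ocean vessel limit of 500 g.
The segregation rule (Code DG2 with Code DG1) does not apply to Code DG6 with Code DG3.
Every hazard code is within its ocean vessel limit and no segregation rule is violated.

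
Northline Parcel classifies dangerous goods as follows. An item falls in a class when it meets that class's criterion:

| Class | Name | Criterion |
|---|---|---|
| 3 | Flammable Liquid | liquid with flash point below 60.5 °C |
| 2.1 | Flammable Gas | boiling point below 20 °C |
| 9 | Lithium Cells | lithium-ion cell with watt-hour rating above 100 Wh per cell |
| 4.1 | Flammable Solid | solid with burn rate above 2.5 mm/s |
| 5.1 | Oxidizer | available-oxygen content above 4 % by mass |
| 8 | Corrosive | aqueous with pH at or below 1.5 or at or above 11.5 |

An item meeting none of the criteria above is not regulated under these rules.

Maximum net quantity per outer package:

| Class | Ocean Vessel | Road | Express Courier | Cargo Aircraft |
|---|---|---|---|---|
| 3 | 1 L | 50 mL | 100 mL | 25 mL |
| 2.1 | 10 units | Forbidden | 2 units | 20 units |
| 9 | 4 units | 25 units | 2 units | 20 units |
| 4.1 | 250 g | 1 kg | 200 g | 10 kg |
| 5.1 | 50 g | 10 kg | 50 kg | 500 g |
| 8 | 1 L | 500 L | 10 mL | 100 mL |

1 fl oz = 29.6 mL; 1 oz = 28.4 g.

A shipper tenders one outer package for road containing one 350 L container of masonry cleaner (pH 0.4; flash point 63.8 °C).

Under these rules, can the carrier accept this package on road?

Yes

pH 0.4 meets the Class 8 criterion (Corrosive), so the masonry cleaner is Class 8.
Class 8 quantity: 350 L.
That is within the Class 8 road limit of 500 L.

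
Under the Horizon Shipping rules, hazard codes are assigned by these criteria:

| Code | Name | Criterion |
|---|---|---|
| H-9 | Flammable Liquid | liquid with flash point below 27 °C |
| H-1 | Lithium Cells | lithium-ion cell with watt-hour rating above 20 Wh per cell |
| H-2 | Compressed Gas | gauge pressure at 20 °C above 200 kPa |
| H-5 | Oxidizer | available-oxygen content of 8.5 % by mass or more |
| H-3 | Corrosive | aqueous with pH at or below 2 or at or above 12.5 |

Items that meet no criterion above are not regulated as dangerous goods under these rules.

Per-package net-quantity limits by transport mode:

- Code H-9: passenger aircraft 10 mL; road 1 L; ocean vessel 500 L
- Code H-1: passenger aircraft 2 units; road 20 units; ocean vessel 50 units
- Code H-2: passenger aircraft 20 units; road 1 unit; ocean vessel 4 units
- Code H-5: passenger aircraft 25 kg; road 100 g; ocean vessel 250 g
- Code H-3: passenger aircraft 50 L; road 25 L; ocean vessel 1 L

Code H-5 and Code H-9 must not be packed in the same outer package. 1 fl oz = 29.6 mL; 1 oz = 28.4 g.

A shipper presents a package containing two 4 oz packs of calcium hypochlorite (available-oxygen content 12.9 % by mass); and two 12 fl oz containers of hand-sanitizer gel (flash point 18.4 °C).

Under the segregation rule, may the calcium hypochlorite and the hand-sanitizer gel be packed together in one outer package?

The calcium hypochlorite has available-oxygen content 12.9 % by mass, which is ≥ 8.5 % by mass, so it is Code H-5 (Oxidizer).
Flash point 18.4 °C meets the Code H-9 criterion (Flammable Liquid), so the hand-sanitizer gel is Code H-9.
Code H-5 and Code H-9 may not share an outer package.

No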